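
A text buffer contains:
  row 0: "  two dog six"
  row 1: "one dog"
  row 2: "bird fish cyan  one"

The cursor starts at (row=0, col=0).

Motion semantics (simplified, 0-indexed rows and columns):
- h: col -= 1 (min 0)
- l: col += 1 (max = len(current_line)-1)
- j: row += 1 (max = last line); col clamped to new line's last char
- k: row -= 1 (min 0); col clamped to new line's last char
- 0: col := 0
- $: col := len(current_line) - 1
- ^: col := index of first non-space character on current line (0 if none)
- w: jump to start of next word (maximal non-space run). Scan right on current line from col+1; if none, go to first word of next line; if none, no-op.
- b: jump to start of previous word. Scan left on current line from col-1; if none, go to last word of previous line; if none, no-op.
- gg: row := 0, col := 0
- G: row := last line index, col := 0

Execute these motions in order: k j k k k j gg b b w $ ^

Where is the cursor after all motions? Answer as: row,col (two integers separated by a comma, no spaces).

Answer: 0,2

Derivation:
After 1 (k): row=0 col=0 char='_'
After 2 (j): row=1 col=0 char='o'
After 3 (k): row=0 col=0 char='_'
After 4 (k): row=0 col=0 char='_'
After 5 (k): row=0 col=0 char='_'
After 6 (j): row=1 col=0 char='o'
After 7 (gg): row=0 col=0 char='_'
After 8 (b): row=0 col=0 char='_'
After 9 (b): row=0 col=0 char='_'
After 10 (w): row=0 col=2 char='t'
After 11 ($): row=0 col=12 char='x'
After 12 (^): row=0 col=2 char='t'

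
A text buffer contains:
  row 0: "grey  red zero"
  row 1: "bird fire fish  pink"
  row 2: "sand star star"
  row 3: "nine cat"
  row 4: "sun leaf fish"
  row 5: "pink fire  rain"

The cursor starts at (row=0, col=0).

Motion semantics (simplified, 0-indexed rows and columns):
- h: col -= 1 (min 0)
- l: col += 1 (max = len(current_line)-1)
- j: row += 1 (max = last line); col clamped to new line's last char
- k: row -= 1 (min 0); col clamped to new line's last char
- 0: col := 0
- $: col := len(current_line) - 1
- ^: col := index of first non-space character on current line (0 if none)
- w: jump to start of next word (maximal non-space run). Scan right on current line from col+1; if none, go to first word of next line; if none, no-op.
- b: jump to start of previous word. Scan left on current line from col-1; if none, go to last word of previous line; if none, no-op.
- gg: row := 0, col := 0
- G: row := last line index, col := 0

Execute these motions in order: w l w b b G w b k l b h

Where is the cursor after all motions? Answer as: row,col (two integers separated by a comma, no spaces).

After 1 (w): row=0 col=6 char='r'
After 2 (l): row=0 col=7 char='e'
After 3 (w): row=0 col=10 char='z'
After 4 (b): row=0 col=6 char='r'
After 5 (b): row=0 col=0 char='g'
After 6 (G): row=5 col=0 char='p'
After 7 (w): row=5 col=5 char='f'
After 8 (b): row=5 col=0 char='p'
After 9 (k): row=4 col=0 char='s'
After 10 (l): row=4 col=1 char='u'
After 11 (b): row=4 col=0 char='s'
After 12 (h): row=4 col=0 char='s'

Answer: 4,0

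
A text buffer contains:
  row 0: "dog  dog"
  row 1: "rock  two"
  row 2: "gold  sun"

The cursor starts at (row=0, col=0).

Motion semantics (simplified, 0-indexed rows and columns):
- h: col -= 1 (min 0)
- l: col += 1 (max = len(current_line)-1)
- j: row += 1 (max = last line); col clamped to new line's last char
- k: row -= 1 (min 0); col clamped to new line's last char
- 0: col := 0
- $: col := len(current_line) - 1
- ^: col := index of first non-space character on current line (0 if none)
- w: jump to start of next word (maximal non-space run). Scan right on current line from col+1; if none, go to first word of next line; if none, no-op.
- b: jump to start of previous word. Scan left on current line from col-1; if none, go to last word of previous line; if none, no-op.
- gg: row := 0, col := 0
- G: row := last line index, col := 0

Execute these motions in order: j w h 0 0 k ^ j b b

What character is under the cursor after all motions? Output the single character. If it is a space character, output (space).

After 1 (j): row=1 col=0 char='r'
After 2 (w): row=1 col=6 char='t'
After 3 (h): row=1 col=5 char='_'
After 4 (0): row=1 col=0 char='r'
After 5 (0): row=1 col=0 char='r'
After 6 (k): row=0 col=0 char='d'
After 7 (^): row=0 col=0 char='d'
After 8 (j): row=1 col=0 char='r'
After 9 (b): row=0 col=5 char='d'
After 10 (b): row=0 col=0 char='d'

Answer: d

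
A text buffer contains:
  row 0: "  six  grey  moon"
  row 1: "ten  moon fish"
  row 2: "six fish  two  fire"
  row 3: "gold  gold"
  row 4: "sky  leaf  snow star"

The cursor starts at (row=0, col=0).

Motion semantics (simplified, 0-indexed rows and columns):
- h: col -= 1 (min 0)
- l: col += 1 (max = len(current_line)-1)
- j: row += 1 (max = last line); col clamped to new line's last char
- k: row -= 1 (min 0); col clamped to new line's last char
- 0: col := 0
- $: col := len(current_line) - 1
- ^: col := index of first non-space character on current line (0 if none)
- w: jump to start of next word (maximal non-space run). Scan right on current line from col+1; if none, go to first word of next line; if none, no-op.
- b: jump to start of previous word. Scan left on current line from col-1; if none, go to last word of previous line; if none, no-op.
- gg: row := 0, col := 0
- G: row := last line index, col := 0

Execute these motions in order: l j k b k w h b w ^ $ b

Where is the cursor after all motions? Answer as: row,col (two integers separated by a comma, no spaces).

After 1 (l): row=0 col=1 char='_'
After 2 (j): row=1 col=1 char='e'
After 3 (k): row=0 col=1 char='_'
After 4 (b): row=0 col=1 char='_'
After 5 (k): row=0 col=1 char='_'
After 6 (w): row=0 col=2 char='s'
After 7 (h): row=0 col=1 char='_'
After 8 (b): row=0 col=1 char='_'
After 9 (w): row=0 col=2 char='s'
After 10 (^): row=0 col=2 char='s'
After 11 ($): row=0 col=16 char='n'
After 12 (b): row=0 col=13 char='m'

Answer: 0,13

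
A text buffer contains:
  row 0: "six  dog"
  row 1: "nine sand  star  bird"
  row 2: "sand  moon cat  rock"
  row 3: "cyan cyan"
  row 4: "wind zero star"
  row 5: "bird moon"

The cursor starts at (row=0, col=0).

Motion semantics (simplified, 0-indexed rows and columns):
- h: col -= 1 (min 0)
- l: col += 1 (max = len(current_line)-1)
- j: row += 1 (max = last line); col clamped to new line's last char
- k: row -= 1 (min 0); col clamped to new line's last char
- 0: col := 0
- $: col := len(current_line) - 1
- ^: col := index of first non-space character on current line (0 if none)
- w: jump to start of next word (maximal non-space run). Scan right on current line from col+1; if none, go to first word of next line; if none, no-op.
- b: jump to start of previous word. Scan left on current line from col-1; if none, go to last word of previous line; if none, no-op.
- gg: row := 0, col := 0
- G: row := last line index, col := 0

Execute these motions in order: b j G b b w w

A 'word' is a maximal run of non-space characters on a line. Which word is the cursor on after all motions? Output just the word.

Answer: bird

Derivation:
After 1 (b): row=0 col=0 char='s'
After 2 (j): row=1 col=0 char='n'
After 3 (G): row=5 col=0 char='b'
After 4 (b): row=4 col=10 char='s'
After 5 (b): row=4 col=5 char='z'
After 6 (w): row=4 col=10 char='s'
After 7 (w): row=5 col=0 char='b'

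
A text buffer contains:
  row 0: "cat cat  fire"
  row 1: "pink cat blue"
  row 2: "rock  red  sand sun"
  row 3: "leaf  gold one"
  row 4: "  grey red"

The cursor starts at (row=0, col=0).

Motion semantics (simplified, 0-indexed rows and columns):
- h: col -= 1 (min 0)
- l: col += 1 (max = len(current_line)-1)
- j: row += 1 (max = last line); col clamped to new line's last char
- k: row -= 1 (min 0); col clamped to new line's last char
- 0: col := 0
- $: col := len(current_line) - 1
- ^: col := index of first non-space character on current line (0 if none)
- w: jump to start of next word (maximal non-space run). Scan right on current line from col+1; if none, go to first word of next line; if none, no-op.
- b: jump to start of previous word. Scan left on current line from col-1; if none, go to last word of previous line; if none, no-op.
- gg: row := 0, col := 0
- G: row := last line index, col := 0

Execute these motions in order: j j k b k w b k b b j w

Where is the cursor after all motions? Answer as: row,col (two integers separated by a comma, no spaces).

Answer: 1,5

Derivation:
After 1 (j): row=1 col=0 char='p'
After 2 (j): row=2 col=0 char='r'
After 3 (k): row=1 col=0 char='p'
After 4 (b): row=0 col=9 char='f'
After 5 (k): row=0 col=9 char='f'
After 6 (w): row=1 col=0 char='p'
After 7 (b): row=0 col=9 char='f'
After 8 (k): row=0 col=9 char='f'
After 9 (b): row=0 col=4 char='c'
After 10 (b): row=0 col=0 char='c'
After 11 (j): row=1 col=0 char='p'
After 12 (w): row=1 col=5 char='c'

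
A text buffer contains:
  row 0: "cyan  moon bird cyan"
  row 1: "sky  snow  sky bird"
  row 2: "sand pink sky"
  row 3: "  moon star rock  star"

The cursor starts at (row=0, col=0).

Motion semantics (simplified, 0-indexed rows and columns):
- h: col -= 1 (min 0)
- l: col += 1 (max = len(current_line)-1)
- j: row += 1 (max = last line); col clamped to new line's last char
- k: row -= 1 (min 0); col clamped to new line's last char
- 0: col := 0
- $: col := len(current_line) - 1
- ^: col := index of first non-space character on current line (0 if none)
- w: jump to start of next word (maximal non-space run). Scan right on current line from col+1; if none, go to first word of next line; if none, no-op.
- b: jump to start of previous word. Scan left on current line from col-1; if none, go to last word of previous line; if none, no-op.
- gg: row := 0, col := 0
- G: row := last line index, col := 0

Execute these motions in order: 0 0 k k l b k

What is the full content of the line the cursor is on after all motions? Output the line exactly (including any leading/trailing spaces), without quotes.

After 1 (0): row=0 col=0 char='c'
After 2 (0): row=0 col=0 char='c'
After 3 (k): row=0 col=0 char='c'
After 4 (k): row=0 col=0 char='c'
After 5 (l): row=0 col=1 char='y'
After 6 (b): row=0 col=0 char='c'
After 7 (k): row=0 col=0 char='c'

Answer: cyan  moon bird cyan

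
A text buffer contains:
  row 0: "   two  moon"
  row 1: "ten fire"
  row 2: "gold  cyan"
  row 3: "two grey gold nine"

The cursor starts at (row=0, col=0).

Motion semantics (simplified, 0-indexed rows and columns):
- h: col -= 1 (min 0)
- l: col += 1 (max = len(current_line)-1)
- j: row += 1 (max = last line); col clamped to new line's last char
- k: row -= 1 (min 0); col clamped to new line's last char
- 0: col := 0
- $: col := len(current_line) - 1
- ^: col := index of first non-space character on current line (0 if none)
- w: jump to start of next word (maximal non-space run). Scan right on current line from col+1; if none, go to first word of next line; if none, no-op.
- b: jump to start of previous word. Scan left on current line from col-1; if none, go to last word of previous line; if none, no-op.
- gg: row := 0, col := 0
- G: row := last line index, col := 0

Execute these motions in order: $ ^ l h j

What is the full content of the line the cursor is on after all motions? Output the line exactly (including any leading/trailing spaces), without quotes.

Answer: ten fire

Derivation:
After 1 ($): row=0 col=11 char='n'
After 2 (^): row=0 col=3 char='t'
After 3 (l): row=0 col=4 char='w'
After 4 (h): row=0 col=3 char='t'
After 5 (j): row=1 col=3 char='_'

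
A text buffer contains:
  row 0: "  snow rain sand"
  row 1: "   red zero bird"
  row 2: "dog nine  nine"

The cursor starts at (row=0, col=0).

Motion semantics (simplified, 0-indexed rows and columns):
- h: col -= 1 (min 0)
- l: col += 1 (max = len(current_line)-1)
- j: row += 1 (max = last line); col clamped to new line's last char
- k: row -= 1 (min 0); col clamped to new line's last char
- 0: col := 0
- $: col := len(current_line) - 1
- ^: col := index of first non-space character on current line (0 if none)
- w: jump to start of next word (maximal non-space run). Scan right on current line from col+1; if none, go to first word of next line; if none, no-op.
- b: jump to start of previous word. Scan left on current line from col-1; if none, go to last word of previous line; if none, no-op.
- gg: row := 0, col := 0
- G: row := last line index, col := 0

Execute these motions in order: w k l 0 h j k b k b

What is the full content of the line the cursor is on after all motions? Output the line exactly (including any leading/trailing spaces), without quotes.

Answer:   snow rain sand

Derivation:
After 1 (w): row=0 col=2 char='s'
After 2 (k): row=0 col=2 char='s'
After 3 (l): row=0 col=3 char='n'
After 4 (0): row=0 col=0 char='_'
After 5 (h): row=0 col=0 char='_'
After 6 (j): row=1 col=0 char='_'
After 7 (k): row=0 col=0 char='_'
After 8 (b): row=0 col=0 char='_'
After 9 (k): row=0 col=0 char='_'
After 10 (b): row=0 col=0 char='_'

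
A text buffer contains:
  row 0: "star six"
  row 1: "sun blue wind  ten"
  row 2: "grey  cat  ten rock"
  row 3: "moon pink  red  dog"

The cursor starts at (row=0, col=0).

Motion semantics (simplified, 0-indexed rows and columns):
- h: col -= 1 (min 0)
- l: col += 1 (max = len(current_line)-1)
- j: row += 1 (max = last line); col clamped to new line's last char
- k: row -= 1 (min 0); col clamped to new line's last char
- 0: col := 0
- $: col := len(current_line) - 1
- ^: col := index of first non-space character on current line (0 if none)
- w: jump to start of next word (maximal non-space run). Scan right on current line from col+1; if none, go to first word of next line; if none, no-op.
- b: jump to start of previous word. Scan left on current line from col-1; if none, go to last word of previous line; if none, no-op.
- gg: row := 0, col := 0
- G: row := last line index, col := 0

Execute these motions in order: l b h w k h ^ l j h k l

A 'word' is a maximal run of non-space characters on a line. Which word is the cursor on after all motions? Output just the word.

Answer: star

Derivation:
After 1 (l): row=0 col=1 char='t'
After 2 (b): row=0 col=0 char='s'
After 3 (h): row=0 col=0 char='s'
After 4 (w): row=0 col=5 char='s'
After 5 (k): row=0 col=5 char='s'
After 6 (h): row=0 col=4 char='_'
After 7 (^): row=0 col=0 char='s'
After 8 (l): row=0 col=1 char='t'
After 9 (j): row=1 col=1 char='u'
After 10 (h): row=1 col=0 char='s'
After 11 (k): row=0 col=0 char='s'
After 12 (l): row=0 col=1 char='t'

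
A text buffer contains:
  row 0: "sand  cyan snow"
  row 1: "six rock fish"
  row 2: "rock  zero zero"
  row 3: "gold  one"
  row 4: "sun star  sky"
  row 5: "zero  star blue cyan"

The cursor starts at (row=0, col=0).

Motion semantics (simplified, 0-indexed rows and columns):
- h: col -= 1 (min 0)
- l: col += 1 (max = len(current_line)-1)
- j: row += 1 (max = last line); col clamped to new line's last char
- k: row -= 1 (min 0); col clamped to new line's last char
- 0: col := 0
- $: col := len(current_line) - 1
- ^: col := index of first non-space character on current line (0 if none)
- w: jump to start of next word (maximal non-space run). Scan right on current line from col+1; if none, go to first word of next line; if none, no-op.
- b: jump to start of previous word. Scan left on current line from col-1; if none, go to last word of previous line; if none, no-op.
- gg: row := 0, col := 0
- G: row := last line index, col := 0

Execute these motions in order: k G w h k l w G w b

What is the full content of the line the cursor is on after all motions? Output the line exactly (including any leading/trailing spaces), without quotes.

Answer: zero  star blue cyan

Derivation:
After 1 (k): row=0 col=0 char='s'
After 2 (G): row=5 col=0 char='z'
After 3 (w): row=5 col=6 char='s'
After 4 (h): row=5 col=5 char='_'
After 5 (k): row=4 col=5 char='t'
After 6 (l): row=4 col=6 char='a'
After 7 (w): row=4 col=10 char='s'
After 8 (G): row=5 col=0 char='z'
After 9 (w): row=5 col=6 char='s'
After 10 (b): row=5 col=0 char='z'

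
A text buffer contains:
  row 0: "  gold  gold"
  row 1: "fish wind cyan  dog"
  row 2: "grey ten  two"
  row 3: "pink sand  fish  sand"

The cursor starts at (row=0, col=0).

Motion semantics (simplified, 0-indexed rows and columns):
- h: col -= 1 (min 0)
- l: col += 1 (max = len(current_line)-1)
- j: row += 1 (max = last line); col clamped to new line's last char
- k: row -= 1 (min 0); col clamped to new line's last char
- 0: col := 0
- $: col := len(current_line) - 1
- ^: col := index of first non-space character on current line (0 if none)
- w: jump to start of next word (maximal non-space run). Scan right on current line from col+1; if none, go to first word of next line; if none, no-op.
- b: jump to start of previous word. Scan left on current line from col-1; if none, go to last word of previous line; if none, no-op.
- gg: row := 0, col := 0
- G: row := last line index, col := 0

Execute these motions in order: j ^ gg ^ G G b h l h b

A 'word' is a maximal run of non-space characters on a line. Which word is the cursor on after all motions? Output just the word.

After 1 (j): row=1 col=0 char='f'
After 2 (^): row=1 col=0 char='f'
After 3 (gg): row=0 col=0 char='_'
After 4 (^): row=0 col=2 char='g'
After 5 (G): row=3 col=0 char='p'
After 6 (G): row=3 col=0 char='p'
After 7 (b): row=2 col=10 char='t'
After 8 (h): row=2 col=9 char='_'
After 9 (l): row=2 col=10 char='t'
After 10 (h): row=2 col=9 char='_'
After 11 (b): row=2 col=5 char='t'

Answer: ten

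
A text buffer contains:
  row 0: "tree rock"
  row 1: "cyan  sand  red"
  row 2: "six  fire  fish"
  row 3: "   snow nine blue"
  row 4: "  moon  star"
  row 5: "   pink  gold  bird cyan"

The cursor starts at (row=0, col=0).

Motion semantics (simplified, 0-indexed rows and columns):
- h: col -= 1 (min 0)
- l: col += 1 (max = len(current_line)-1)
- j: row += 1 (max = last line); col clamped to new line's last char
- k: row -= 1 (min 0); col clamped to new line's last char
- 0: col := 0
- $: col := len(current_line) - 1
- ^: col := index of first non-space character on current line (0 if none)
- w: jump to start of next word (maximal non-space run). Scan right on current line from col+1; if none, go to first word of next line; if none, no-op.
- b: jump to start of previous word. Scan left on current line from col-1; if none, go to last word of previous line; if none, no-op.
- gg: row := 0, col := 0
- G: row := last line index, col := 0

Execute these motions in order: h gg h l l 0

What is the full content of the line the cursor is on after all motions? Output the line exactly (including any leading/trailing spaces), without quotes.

After 1 (h): row=0 col=0 char='t'
After 2 (gg): row=0 col=0 char='t'
After 3 (h): row=0 col=0 char='t'
After 4 (l): row=0 col=1 char='r'
After 5 (l): row=0 col=2 char='e'
After 6 (0): row=0 col=0 char='t'

Answer: tree rock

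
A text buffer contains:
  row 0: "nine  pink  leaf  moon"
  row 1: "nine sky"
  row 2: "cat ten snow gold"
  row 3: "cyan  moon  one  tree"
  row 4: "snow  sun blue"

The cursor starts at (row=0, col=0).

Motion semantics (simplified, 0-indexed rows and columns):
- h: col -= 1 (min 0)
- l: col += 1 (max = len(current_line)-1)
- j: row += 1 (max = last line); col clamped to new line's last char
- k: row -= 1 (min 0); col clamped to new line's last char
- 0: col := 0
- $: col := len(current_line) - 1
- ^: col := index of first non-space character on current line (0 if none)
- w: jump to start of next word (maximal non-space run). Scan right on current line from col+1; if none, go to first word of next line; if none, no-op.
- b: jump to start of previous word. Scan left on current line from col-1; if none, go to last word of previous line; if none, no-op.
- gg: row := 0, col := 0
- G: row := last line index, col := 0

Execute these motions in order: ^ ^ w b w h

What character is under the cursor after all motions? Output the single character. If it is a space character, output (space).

Answer: (space)

Derivation:
After 1 (^): row=0 col=0 char='n'
After 2 (^): row=0 col=0 char='n'
After 3 (w): row=0 col=6 char='p'
After 4 (b): row=0 col=0 char='n'
After 5 (w): row=0 col=6 char='p'
After 6 (h): row=0 col=5 char='_'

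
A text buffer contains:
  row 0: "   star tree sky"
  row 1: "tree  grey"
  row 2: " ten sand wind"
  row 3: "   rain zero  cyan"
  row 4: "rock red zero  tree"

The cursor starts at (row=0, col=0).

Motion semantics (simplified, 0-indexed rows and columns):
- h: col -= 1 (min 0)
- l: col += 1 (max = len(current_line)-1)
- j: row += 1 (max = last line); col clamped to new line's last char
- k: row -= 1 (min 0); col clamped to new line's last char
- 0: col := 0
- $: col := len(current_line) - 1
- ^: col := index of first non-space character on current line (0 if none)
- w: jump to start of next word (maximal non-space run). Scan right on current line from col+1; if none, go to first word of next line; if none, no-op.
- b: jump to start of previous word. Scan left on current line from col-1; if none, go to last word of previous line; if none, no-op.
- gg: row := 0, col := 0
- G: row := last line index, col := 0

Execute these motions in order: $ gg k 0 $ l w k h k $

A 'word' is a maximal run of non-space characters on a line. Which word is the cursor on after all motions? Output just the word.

Answer: sky

Derivation:
After 1 ($): row=0 col=15 char='y'
After 2 (gg): row=0 col=0 char='_'
After 3 (k): row=0 col=0 char='_'
After 4 (0): row=0 col=0 char='_'
After 5 ($): row=0 col=15 char='y'
After 6 (l): row=0 col=15 char='y'
After 7 (w): row=1 col=0 char='t'
After 8 (k): row=0 col=0 char='_'
After 9 (h): row=0 col=0 char='_'
After 10 (k): row=0 col=0 char='_'
After 11 ($): row=0 col=15 char='y'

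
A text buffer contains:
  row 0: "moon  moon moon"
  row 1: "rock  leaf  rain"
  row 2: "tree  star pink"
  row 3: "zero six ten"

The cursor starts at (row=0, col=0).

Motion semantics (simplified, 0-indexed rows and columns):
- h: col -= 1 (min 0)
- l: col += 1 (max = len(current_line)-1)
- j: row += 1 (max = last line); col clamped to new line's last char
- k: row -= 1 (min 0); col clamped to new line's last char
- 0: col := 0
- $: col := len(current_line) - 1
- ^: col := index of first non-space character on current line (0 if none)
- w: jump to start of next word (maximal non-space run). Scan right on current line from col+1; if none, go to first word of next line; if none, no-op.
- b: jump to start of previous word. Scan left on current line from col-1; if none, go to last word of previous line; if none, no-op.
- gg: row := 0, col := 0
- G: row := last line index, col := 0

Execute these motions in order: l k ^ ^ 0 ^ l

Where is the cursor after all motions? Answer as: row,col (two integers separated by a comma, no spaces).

After 1 (l): row=0 col=1 char='o'
After 2 (k): row=0 col=1 char='o'
After 3 (^): row=0 col=0 char='m'
After 4 (^): row=0 col=0 char='m'
After 5 (0): row=0 col=0 char='m'
After 6 (^): row=0 col=0 char='m'
After 7 (l): row=0 col=1 char='o'

Answer: 0,1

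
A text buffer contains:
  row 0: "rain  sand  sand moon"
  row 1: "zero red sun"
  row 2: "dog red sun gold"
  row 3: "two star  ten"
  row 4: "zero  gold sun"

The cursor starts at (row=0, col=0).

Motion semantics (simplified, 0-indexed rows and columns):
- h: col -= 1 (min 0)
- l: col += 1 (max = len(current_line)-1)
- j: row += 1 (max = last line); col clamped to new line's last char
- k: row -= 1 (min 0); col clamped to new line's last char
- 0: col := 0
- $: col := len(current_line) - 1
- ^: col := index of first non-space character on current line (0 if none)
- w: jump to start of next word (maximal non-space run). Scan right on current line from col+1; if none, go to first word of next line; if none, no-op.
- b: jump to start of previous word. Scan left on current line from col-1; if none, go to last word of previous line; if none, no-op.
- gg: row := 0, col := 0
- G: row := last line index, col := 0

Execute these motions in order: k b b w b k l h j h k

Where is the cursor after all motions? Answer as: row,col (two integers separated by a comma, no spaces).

After 1 (k): row=0 col=0 char='r'
After 2 (b): row=0 col=0 char='r'
After 3 (b): row=0 col=0 char='r'
After 4 (w): row=0 col=6 char='s'
After 5 (b): row=0 col=0 char='r'
After 6 (k): row=0 col=0 char='r'
After 7 (l): row=0 col=1 char='a'
After 8 (h): row=0 col=0 char='r'
After 9 (j): row=1 col=0 char='z'
After 10 (h): row=1 col=0 char='z'
After 11 (k): row=0 col=0 char='r'

Answer: 0,0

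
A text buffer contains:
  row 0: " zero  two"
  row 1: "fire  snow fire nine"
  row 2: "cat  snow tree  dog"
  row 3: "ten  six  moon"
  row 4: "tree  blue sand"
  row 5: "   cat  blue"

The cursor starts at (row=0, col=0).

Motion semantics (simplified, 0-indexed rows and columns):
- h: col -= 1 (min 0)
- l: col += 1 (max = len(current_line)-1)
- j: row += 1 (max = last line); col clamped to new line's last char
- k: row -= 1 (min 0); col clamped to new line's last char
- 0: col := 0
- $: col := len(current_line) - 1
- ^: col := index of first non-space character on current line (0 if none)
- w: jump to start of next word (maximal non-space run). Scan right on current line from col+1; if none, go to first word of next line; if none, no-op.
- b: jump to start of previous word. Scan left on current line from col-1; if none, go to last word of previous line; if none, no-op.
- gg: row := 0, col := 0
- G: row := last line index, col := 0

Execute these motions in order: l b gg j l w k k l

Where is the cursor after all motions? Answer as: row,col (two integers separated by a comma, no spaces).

Answer: 0,7

Derivation:
After 1 (l): row=0 col=1 char='z'
After 2 (b): row=0 col=1 char='z'
After 3 (gg): row=0 col=0 char='_'
After 4 (j): row=1 col=0 char='f'
After 5 (l): row=1 col=1 char='i'
After 6 (w): row=1 col=6 char='s'
After 7 (k): row=0 col=6 char='_'
After 8 (k): row=0 col=6 char='_'
After 9 (l): row=0 col=7 char='t'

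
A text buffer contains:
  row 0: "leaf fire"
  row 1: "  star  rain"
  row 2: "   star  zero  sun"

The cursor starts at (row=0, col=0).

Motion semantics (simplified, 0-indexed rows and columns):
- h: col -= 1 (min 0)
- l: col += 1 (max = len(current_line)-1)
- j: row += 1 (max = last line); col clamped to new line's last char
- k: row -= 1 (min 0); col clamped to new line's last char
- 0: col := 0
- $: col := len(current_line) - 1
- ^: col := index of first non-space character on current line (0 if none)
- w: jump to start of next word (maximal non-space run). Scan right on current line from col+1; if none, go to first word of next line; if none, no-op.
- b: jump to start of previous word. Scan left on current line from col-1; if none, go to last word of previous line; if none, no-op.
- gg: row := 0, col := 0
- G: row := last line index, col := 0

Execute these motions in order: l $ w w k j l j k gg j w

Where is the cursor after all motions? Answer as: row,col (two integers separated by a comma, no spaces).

Answer: 1,2

Derivation:
After 1 (l): row=0 col=1 char='e'
After 2 ($): row=0 col=8 char='e'
After 3 (w): row=1 col=2 char='s'
After 4 (w): row=1 col=8 char='r'
After 5 (k): row=0 col=8 char='e'
After 6 (j): row=1 col=8 char='r'
After 7 (l): row=1 col=9 char='a'
After 8 (j): row=2 col=9 char='z'
After 9 (k): row=1 col=9 char='a'
After 10 (gg): row=0 col=0 char='l'
After 11 (j): row=1 col=0 char='_'
After 12 (w): row=1 col=2 char='s'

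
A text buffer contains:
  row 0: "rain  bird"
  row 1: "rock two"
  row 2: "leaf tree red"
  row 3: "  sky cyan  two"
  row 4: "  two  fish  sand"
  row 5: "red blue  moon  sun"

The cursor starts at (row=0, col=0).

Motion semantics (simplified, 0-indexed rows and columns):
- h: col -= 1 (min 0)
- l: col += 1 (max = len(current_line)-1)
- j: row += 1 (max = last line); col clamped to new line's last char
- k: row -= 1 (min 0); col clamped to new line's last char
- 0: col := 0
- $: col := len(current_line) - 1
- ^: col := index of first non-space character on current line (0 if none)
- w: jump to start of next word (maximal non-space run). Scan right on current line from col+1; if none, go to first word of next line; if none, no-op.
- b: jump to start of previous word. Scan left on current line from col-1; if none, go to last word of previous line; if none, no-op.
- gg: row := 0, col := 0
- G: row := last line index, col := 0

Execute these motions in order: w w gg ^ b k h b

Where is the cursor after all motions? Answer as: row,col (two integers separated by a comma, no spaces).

Answer: 0,0

Derivation:
After 1 (w): row=0 col=6 char='b'
After 2 (w): row=1 col=0 char='r'
After 3 (gg): row=0 col=0 char='r'
After 4 (^): row=0 col=0 char='r'
After 5 (b): row=0 col=0 char='r'
After 6 (k): row=0 col=0 char='r'
After 7 (h): row=0 col=0 char='r'
After 8 (b): row=0 col=0 char='r'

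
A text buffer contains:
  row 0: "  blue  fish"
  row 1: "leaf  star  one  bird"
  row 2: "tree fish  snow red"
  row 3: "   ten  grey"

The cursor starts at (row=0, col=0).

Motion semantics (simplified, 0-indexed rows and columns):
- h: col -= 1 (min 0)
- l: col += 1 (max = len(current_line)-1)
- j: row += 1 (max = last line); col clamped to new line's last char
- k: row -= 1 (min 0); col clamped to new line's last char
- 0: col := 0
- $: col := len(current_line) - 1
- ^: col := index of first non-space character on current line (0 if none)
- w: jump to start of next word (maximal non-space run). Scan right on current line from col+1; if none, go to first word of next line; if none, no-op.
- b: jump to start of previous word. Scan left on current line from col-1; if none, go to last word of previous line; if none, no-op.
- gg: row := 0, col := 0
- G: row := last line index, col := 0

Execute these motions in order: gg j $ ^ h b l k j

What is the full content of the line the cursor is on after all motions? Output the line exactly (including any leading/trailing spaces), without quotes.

After 1 (gg): row=0 col=0 char='_'
After 2 (j): row=1 col=0 char='l'
After 3 ($): row=1 col=20 char='d'
After 4 (^): row=1 col=0 char='l'
After 5 (h): row=1 col=0 char='l'
After 6 (b): row=0 col=8 char='f'
After 7 (l): row=0 col=9 char='i'
After 8 (k): row=0 col=9 char='i'
After 9 (j): row=1 col=9 char='r'

Answer: leaf  star  one  bird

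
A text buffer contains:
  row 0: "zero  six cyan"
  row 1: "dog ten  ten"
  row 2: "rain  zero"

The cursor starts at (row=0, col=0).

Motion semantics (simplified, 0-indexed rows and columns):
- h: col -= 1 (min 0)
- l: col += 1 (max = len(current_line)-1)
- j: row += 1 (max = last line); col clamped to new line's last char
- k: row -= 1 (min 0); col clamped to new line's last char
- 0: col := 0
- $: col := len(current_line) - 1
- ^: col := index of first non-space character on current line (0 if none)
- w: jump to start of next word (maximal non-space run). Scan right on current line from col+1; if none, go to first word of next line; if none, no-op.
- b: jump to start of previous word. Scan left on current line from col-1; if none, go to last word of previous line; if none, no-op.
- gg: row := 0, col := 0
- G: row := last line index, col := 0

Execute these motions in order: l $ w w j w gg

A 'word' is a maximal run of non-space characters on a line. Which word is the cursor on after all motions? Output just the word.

Answer: zero

Derivation:
After 1 (l): row=0 col=1 char='e'
After 2 ($): row=0 col=13 char='n'
After 3 (w): row=1 col=0 char='d'
After 4 (w): row=1 col=4 char='t'
After 5 (j): row=2 col=4 char='_'
After 6 (w): row=2 col=6 char='z'
After 7 (gg): row=0 col=0 char='z'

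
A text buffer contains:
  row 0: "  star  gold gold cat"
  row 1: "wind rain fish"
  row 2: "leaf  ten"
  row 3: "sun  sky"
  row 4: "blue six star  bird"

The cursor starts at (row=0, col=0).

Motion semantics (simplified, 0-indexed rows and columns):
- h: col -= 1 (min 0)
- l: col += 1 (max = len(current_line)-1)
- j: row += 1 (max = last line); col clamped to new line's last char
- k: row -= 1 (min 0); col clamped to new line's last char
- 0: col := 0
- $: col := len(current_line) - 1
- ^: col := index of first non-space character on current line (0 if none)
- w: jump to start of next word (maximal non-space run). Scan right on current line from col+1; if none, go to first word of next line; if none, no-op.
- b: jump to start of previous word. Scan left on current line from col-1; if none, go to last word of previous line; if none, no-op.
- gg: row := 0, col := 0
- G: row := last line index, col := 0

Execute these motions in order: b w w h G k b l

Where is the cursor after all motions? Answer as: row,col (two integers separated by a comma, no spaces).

Answer: 2,7

Derivation:
After 1 (b): row=0 col=0 char='_'
After 2 (w): row=0 col=2 char='s'
After 3 (w): row=0 col=8 char='g'
After 4 (h): row=0 col=7 char='_'
After 5 (G): row=4 col=0 char='b'
After 6 (k): row=3 col=0 char='s'
After 7 (b): row=2 col=6 char='t'
After 8 (l): row=2 col=7 char='e'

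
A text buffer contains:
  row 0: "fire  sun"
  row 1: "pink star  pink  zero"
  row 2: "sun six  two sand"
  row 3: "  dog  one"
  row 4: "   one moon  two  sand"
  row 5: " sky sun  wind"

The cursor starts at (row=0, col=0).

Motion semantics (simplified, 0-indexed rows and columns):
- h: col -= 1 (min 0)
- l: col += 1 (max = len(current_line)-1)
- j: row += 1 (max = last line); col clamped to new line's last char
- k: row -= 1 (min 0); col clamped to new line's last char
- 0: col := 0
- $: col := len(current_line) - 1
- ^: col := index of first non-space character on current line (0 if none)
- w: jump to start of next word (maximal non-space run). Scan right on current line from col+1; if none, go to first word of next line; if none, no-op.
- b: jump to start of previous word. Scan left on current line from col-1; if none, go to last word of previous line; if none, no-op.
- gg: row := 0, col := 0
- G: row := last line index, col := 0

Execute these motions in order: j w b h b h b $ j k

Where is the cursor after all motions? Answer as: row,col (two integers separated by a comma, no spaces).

After 1 (j): row=1 col=0 char='p'
After 2 (w): row=1 col=5 char='s'
After 3 (b): row=1 col=0 char='p'
After 4 (h): row=1 col=0 char='p'
After 5 (b): row=0 col=6 char='s'
After 6 (h): row=0 col=5 char='_'
After 7 (b): row=0 col=0 char='f'
After 8 ($): row=0 col=8 char='n'
After 9 (j): row=1 col=8 char='r'
After 10 (k): row=0 col=8 char='n'

Answer: 0,8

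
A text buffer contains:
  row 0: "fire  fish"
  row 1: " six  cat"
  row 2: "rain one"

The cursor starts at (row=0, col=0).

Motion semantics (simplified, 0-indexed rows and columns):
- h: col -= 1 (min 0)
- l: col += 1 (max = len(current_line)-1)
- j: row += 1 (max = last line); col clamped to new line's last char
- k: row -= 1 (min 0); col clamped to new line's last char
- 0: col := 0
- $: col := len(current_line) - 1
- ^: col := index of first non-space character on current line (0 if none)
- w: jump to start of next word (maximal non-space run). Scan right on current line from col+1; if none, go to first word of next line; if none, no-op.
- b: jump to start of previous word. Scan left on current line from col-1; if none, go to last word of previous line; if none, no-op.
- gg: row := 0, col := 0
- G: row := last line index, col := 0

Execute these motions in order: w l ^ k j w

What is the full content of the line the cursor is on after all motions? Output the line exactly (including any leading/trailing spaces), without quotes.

After 1 (w): row=0 col=6 char='f'
After 2 (l): row=0 col=7 char='i'
After 3 (^): row=0 col=0 char='f'
After 4 (k): row=0 col=0 char='f'
After 5 (j): row=1 col=0 char='_'
After 6 (w): row=1 col=1 char='s'

Answer:  six  cat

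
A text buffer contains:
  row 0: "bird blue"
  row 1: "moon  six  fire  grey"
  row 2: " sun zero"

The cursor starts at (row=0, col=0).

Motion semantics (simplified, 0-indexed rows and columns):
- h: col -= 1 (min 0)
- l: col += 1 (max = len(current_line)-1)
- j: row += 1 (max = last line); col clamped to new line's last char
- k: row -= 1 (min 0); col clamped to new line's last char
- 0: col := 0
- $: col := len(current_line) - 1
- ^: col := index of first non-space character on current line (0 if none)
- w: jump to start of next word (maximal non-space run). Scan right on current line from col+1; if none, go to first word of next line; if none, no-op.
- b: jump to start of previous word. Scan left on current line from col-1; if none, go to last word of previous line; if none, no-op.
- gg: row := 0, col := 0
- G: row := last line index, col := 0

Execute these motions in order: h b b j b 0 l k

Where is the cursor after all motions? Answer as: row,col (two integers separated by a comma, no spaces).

Answer: 0,1

Derivation:
After 1 (h): row=0 col=0 char='b'
After 2 (b): row=0 col=0 char='b'
After 3 (b): row=0 col=0 char='b'
After 4 (j): row=1 col=0 char='m'
After 5 (b): row=0 col=5 char='b'
After 6 (0): row=0 col=0 char='b'
After 7 (l): row=0 col=1 char='i'
After 8 (k): row=0 col=1 char='i'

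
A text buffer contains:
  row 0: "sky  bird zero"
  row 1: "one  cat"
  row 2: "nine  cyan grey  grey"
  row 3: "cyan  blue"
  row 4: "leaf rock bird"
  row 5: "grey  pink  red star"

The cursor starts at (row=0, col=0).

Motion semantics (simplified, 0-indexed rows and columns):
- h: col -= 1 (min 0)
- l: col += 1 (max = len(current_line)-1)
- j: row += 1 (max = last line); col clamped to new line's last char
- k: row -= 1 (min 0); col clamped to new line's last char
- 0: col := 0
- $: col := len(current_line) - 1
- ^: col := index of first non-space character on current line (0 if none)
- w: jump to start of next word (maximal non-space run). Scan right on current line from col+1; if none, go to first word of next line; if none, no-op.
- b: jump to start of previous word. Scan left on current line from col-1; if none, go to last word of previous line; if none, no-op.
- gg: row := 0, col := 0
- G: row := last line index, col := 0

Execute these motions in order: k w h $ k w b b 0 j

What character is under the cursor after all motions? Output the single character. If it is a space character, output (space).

Answer: o

Derivation:
After 1 (k): row=0 col=0 char='s'
After 2 (w): row=0 col=5 char='b'
After 3 (h): row=0 col=4 char='_'
After 4 ($): row=0 col=13 char='o'
After 5 (k): row=0 col=13 char='o'
After 6 (w): row=1 col=0 char='o'
After 7 (b): row=0 col=10 char='z'
After 8 (b): row=0 col=5 char='b'
After 9 (0): row=0 col=0 char='s'
After 10 (j): row=1 col=0 char='o'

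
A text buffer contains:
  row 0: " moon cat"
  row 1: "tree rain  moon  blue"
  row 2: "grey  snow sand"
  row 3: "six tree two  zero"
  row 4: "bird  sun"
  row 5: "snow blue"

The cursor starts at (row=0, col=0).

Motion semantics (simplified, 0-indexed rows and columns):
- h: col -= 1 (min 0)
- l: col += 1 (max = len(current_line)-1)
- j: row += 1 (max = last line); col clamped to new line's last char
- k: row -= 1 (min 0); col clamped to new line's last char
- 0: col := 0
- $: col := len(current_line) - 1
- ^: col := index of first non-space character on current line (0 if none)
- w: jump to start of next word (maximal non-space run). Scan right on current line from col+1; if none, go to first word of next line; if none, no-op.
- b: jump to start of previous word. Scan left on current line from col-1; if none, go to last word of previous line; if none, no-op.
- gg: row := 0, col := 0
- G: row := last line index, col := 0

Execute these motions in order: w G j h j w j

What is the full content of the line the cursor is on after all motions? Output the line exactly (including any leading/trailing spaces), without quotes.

Answer: snow blue

Derivation:
After 1 (w): row=0 col=1 char='m'
After 2 (G): row=5 col=0 char='s'
After 3 (j): row=5 col=0 char='s'
After 4 (h): row=5 col=0 char='s'
After 5 (j): row=5 col=0 char='s'
After 6 (w): row=5 col=5 char='b'
After 7 (j): row=5 col=5 char='b'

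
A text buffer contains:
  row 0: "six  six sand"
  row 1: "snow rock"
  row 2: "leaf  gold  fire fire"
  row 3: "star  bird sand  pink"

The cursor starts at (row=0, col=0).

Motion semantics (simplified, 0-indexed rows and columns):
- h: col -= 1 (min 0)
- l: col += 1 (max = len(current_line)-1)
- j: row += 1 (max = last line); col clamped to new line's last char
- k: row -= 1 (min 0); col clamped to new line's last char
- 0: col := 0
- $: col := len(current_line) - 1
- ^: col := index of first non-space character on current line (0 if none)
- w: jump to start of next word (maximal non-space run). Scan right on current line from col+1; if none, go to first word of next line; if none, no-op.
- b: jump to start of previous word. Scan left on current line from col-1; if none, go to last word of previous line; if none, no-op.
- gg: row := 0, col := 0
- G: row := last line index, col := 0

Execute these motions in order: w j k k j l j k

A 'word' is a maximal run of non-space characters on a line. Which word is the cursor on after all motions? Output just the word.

Answer: rock

Derivation:
After 1 (w): row=0 col=5 char='s'
After 2 (j): row=1 col=5 char='r'
After 3 (k): row=0 col=5 char='s'
After 4 (k): row=0 col=5 char='s'
After 5 (j): row=1 col=5 char='r'
After 6 (l): row=1 col=6 char='o'
After 7 (j): row=2 col=6 char='g'
After 8 (k): row=1 col=6 char='o'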